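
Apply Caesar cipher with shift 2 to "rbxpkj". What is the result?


Caesar cipher: shift "rbxpkj" by 2
  'r' (pos 17) + 2 = pos 19 = 't'
  'b' (pos 1) + 2 = pos 3 = 'd'
  'x' (pos 23) + 2 = pos 25 = 'z'
  'p' (pos 15) + 2 = pos 17 = 'r'
  'k' (pos 10) + 2 = pos 12 = 'm'
  'j' (pos 9) + 2 = pos 11 = 'l'
Result: tdzrml

tdzrml


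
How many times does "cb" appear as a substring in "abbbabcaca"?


Searching for "cb" in "abbbabcaca"
Scanning each position:
  Position 0: "ab" => no
  Position 1: "bb" => no
  Position 2: "bb" => no
  Position 3: "ba" => no
  Position 4: "ab" => no
  Position 5: "bc" => no
  Position 6: "ca" => no
  Position 7: "ac" => no
  Position 8: "ca" => no
Total occurrences: 0

0


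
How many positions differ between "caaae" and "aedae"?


Comparing "caaae" and "aedae" position by position:
  Position 0: 'c' vs 'a' => DIFFER
  Position 1: 'a' vs 'e' => DIFFER
  Position 2: 'a' vs 'd' => DIFFER
  Position 3: 'a' vs 'a' => same
  Position 4: 'e' vs 'e' => same
Positions that differ: 3

3


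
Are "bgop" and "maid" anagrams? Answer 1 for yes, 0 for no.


Strings: "bgop", "maid"
Sorted first:  bgop
Sorted second: adim
Differ at position 0: 'b' vs 'a' => not anagrams

0


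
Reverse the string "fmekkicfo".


Input: fmekkicfo
Reading characters right to left:
  Position 8: 'o'
  Position 7: 'f'
  Position 6: 'c'
  Position 5: 'i'
  Position 4: 'k'
  Position 3: 'k'
  Position 2: 'e'
  Position 1: 'm'
  Position 0: 'f'
Reversed: ofcikkemf

ofcikkemf


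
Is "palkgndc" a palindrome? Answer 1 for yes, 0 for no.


Input: palkgndc
Reversed: cdngklap
  Compare pos 0 ('p') with pos 7 ('c'): MISMATCH
  Compare pos 1 ('a') with pos 6 ('d'): MISMATCH
  Compare pos 2 ('l') with pos 5 ('n'): MISMATCH
  Compare pos 3 ('k') with pos 4 ('g'): MISMATCH
Result: not a palindrome

0


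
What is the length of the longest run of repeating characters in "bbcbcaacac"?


Input: "bbcbcaacac"
Scanning for longest run:
  Position 1 ('b'): continues run of 'b', length=2
  Position 2 ('c'): new char, reset run to 1
  Position 3 ('b'): new char, reset run to 1
  Position 4 ('c'): new char, reset run to 1
  Position 5 ('a'): new char, reset run to 1
  Position 6 ('a'): continues run of 'a', length=2
  Position 7 ('c'): new char, reset run to 1
  Position 8 ('a'): new char, reset run to 1
  Position 9 ('c'): new char, reset run to 1
Longest run: 'b' with length 2

2


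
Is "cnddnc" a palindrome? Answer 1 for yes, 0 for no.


Input: cnddnc
Reversed: cnddnc
  Compare pos 0 ('c') with pos 5 ('c'): match
  Compare pos 1 ('n') with pos 4 ('n'): match
  Compare pos 2 ('d') with pos 3 ('d'): match
Result: palindrome

1


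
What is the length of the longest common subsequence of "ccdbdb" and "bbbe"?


LCS of "ccdbdb" and "bbbe"
DP table:
           b    b    b    e
      0    0    0    0    0
  c   0    0    0    0    0
  c   0    0    0    0    0
  d   0    0    0    0    0
  b   0    1    1    1    1
  d   0    1    1    1    1
  b   0    1    2    2    2
LCS length = dp[6][4] = 2

2


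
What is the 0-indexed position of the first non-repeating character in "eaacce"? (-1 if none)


Input: eaacce
Character frequencies:
  'a': 2
  'c': 2
  'e': 2
Scanning left to right for freq == 1:
  Position 0 ('e'): freq=2, skip
  Position 1 ('a'): freq=2, skip
  Position 2 ('a'): freq=2, skip
  Position 3 ('c'): freq=2, skip
  Position 4 ('c'): freq=2, skip
  Position 5 ('e'): freq=2, skip
  No unique character found => answer = -1

-1


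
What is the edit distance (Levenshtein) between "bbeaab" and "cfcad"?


Computing edit distance: "bbeaab" -> "cfcad"
DP table:
           c    f    c    a    d
      0    1    2    3    4    5
  b   1    1    2    3    4    5
  b   2    2    2    3    4    5
  e   3    3    3    3    4    5
  a   4    4    4    4    3    4
  a   5    5    5    5    4    4
  b   6    6    6    6    5    5
Edit distance = dp[6][5] = 5

5


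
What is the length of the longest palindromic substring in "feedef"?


Input: "feedef"
Checking substrings for palindromes:
  [2:5] "ede" (len 3) => palindrome
  [1:3] "ee" (len 2) => palindrome
Longest palindromic substring: "ede" with length 3

3


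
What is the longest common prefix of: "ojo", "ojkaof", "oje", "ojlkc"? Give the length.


Words: ojo, ojkaof, oje, ojlkc
  Position 0: all 'o' => match
  Position 1: all 'j' => match
  Position 2: ('o', 'k', 'e', 'l') => mismatch, stop
LCP = "oj" (length 2)

2


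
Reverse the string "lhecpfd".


Input: lhecpfd
Reading characters right to left:
  Position 6: 'd'
  Position 5: 'f'
  Position 4: 'p'
  Position 3: 'c'
  Position 2: 'e'
  Position 1: 'h'
  Position 0: 'l'
Reversed: dfpcehl

dfpcehl


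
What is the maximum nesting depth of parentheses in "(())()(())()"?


Input: "(())()(())()"
Tracking depth:
  Position 0 '(': depth becomes 1
  Position 1 '(': depth becomes 2
  Position 2 ')': depth becomes 1
  Position 3 ')': depth becomes 0
  Position 4 '(': depth becomes 1
  Position 5 ')': depth becomes 0
  Position 6 '(': depth becomes 1
  Position 7 '(': depth becomes 2
  Position 8 ')': depth becomes 1
  Position 9 ')': depth becomes 0
  Position 10 '(': depth becomes 1
  Position 11 ')': depth becomes 0
Maximum depth reached: 2

2


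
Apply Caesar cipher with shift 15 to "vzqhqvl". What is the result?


Caesar cipher: shift "vzqhqvl" by 15
  'v' (pos 21) + 15 = pos 10 = 'k'
  'z' (pos 25) + 15 = pos 14 = 'o'
  'q' (pos 16) + 15 = pos 5 = 'f'
  'h' (pos 7) + 15 = pos 22 = 'w'
  'q' (pos 16) + 15 = pos 5 = 'f'
  'v' (pos 21) + 15 = pos 10 = 'k'
  'l' (pos 11) + 15 = pos 0 = 'a'
Result: kofwfka

kofwfka


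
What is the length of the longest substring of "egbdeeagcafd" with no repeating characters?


Input: "egbdeeagcafd"
Sliding window (track last position of each char):
  Position 0 ('e'): window [0,0] length 1 -- new best
  Position 1 ('g'): window [0,1] length 2 -- new best
  Position 2 ('b'): window [0,2] length 3 -- new best
  Position 3 ('d'): window [0,3] length 4 -- new best
  Position 4 ('e'): repeat (last at 0), move window start to 1
  Position 4 ('e'): window [1,4] length 4
  Position 5 ('e'): repeat (last at 4), move window start to 5
  Position 5 ('e'): window [5,5] length 1
  Position 6 ('a'): window [5,6] length 2
  Position 7 ('g'): window [5,7] length 3
  Position 8 ('c'): window [5,8] length 4
  Position 9 ('a'): repeat (last at 6), move window start to 7
  Position 9 ('a'): window [7,9] length 3
  Position 10 ('f'): window [7,10] length 4
  Position 11 ('d'): window [7,11] length 5 -- new best
Longest substring with no repeats: "gcafd" with length 5

5


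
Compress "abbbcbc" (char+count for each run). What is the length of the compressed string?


Input: abbbcbc
Runs:
  'a' x 1 => "a1"
  'b' x 3 => "b3"
  'c' x 1 => "c1"
  'b' x 1 => "b1"
  'c' x 1 => "c1"
Compressed: "a1b3c1b1c1"
Compressed length: 10

10


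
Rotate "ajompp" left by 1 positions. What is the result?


Input: "ajompp", rotate left by 1
First 1 characters: "a"
Remaining characters: "jompp"
Concatenate remaining + first: "jompp" + "a" = "jomppa"

jomppa


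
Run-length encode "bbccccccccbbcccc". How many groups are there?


Input: bbccccccccbbcccc
Scanning for consecutive runs:
  Group 1: 'b' x 2 (positions 0-1)
  Group 2: 'c' x 8 (positions 2-9)
  Group 3: 'b' x 2 (positions 10-11)
  Group 4: 'c' x 4 (positions 12-15)
Total groups: 4

4


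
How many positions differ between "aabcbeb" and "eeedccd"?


Comparing "aabcbeb" and "eeedccd" position by position:
  Position 0: 'a' vs 'e' => DIFFER
  Position 1: 'a' vs 'e' => DIFFER
  Position 2: 'b' vs 'e' => DIFFER
  Position 3: 'c' vs 'd' => DIFFER
  Position 4: 'b' vs 'c' => DIFFER
  Position 5: 'e' vs 'c' => DIFFER
  Position 6: 'b' vs 'd' => DIFFER
Positions that differ: 7

7


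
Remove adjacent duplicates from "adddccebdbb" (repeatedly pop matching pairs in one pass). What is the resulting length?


Input: adddccebdbb
Stack-based adjacent duplicate removal:
  Read 'a': push. Stack: a
  Read 'd': push. Stack: ad
  Read 'd': matches stack top 'd' => pop. Stack: a
  Read 'd': push. Stack: ad
  Read 'c': push. Stack: adc
  Read 'c': matches stack top 'c' => pop. Stack: ad
  Read 'e': push. Stack: ade
  Read 'b': push. Stack: adeb
  Read 'd': push. Stack: adebd
  Read 'b': push. Stack: adebdb
  Read 'b': matches stack top 'b' => pop. Stack: adebd
Final stack: "adebd" (length 5)

5


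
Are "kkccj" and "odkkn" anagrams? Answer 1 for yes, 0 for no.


Strings: "kkccj", "odkkn"
Sorted first:  ccjkk
Sorted second: dkkno
Differ at position 0: 'c' vs 'd' => not anagrams

0


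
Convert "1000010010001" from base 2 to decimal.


Input: "1000010010001" in base 2
Positional expansion:
  Digit '1' (value 1) x 2^12 = 4096
  Digit '0' (value 0) x 2^11 = 0
  Digit '0' (value 0) x 2^10 = 0
  Digit '0' (value 0) x 2^9 = 0
  Digit '0' (value 0) x 2^8 = 0
  Digit '1' (value 1) x 2^7 = 128
  Digit '0' (value 0) x 2^6 = 0
  Digit '0' (value 0) x 2^5 = 0
  Digit '1' (value 1) x 2^4 = 16
  Digit '0' (value 0) x 2^3 = 0
  Digit '0' (value 0) x 2^2 = 0
  Digit '0' (value 0) x 2^1 = 0
  Digit '1' (value 1) x 2^0 = 1
Sum = 4241

4241


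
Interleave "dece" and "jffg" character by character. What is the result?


Interleaving "dece" and "jffg":
  Position 0: 'd' from first, 'j' from second => "dj"
  Position 1: 'e' from first, 'f' from second => "ef"
  Position 2: 'c' from first, 'f' from second => "cf"
  Position 3: 'e' from first, 'g' from second => "eg"
Result: djefcfeg

djefcfeg


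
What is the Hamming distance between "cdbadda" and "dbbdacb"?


Comparing "cdbadda" and "dbbdacb" position by position:
  Position 0: 'c' vs 'd' => differ
  Position 1: 'd' vs 'b' => differ
  Position 2: 'b' vs 'b' => same
  Position 3: 'a' vs 'd' => differ
  Position 4: 'd' vs 'a' => differ
  Position 5: 'd' vs 'c' => differ
  Position 6: 'a' vs 'b' => differ
Total differences (Hamming distance): 6

6


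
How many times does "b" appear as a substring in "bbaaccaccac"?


Searching for "b" in "bbaaccaccac"
Scanning each position:
  Position 0: "b" => MATCH
  Position 1: "b" => MATCH
  Position 2: "a" => no
  Position 3: "a" => no
  Position 4: "c" => no
  Position 5: "c" => no
  Position 6: "a" => no
  Position 7: "c" => no
  Position 8: "c" => no
  Position 9: "a" => no
  Position 10: "c" => no
Total occurrences: 2

2


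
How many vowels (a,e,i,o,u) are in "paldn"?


Input: paldn
Checking each character:
  'p' at position 0: consonant
  'a' at position 1: vowel (running total: 1)
  'l' at position 2: consonant
  'd' at position 3: consonant
  'n' at position 4: consonant
Total vowels: 1

1


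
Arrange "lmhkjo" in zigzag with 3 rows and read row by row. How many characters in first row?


Zigzag "lmhkjo" into 3 rows:
Placing characters:
  'l' => row 0
  'm' => row 1
  'h' => row 2
  'k' => row 1
  'j' => row 0
  'o' => row 1
Rows:
  Row 0: "lj"
  Row 1: "mko"
  Row 2: "h"
First row length: 2

2


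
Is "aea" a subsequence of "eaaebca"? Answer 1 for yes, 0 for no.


Check if "aea" is a subsequence of "eaaebca"
Greedy scan:
  Position 0 ('e'): no match needed
  Position 1 ('a'): matches sub[0] = 'a'
  Position 2 ('a'): no match needed
  Position 3 ('e'): matches sub[1] = 'e'
  Position 4 ('b'): no match needed
  Position 5 ('c'): no match needed
  Position 6 ('a'): matches sub[2] = 'a'
All 3 characters matched => is a subsequence

1


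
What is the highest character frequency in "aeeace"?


Input: aeeace
Character counts:
  'a': 2
  'c': 1
  'e': 3
Maximum frequency: 3

3


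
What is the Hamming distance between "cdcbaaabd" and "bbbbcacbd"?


Comparing "cdcbaaabd" and "bbbbcacbd" position by position:
  Position 0: 'c' vs 'b' => differ
  Position 1: 'd' vs 'b' => differ
  Position 2: 'c' vs 'b' => differ
  Position 3: 'b' vs 'b' => same
  Position 4: 'a' vs 'c' => differ
  Position 5: 'a' vs 'a' => same
  Position 6: 'a' vs 'c' => differ
  Position 7: 'b' vs 'b' => same
  Position 8: 'd' vs 'd' => same
Total differences (Hamming distance): 5

5


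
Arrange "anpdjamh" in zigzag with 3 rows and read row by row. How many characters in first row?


Zigzag "anpdjamh" into 3 rows:
Placing characters:
  'a' => row 0
  'n' => row 1
  'p' => row 2
  'd' => row 1
  'j' => row 0
  'a' => row 1
  'm' => row 2
  'h' => row 1
Rows:
  Row 0: "aj"
  Row 1: "ndah"
  Row 2: "pm"
First row length: 2

2


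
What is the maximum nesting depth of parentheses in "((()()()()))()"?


Input: "((()()()()))()"
Tracking depth:
  Position 0 '(': depth becomes 1
  Position 1 '(': depth becomes 2
  Position 2 '(': depth becomes 3
  Position 3 ')': depth becomes 2
  Position 4 '(': depth becomes 3
  Position 5 ')': depth becomes 2
  Position 6 '(': depth becomes 3
  Position 7 ')': depth becomes 2
  Position 8 '(': depth becomes 3
  Position 9 ')': depth becomes 2
  Position 10 ')': depth becomes 1
  Position 11 ')': depth becomes 0
  Position 12 '(': depth becomes 1
  Position 13 ')': depth becomes 0
Maximum depth reached: 3

3


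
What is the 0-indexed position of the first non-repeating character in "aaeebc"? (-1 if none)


Input: aaeebc
Character frequencies:
  'a': 2
  'b': 1
  'c': 1
  'e': 2
Scanning left to right for freq == 1:
  Position 0 ('a'): freq=2, skip
  Position 1 ('a'): freq=2, skip
  Position 2 ('e'): freq=2, skip
  Position 3 ('e'): freq=2, skip
  Position 4 ('b'): unique! => answer = 4

4


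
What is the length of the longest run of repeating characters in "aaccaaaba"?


Input: "aaccaaaba"
Scanning for longest run:
  Position 1 ('a'): continues run of 'a', length=2
  Position 2 ('c'): new char, reset run to 1
  Position 3 ('c'): continues run of 'c', length=2
  Position 4 ('a'): new char, reset run to 1
  Position 5 ('a'): continues run of 'a', length=2
  Position 6 ('a'): continues run of 'a', length=3
  Position 7 ('b'): new char, reset run to 1
  Position 8 ('a'): new char, reset run to 1
Longest run: 'a' with length 3

3


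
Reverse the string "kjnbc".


Input: kjnbc
Reading characters right to left:
  Position 4: 'c'
  Position 3: 'b'
  Position 2: 'n'
  Position 1: 'j'
  Position 0: 'k'
Reversed: cbnjk

cbnjk


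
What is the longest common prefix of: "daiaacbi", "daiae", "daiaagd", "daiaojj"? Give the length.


Words: daiaacbi, daiae, daiaagd, daiaojj
  Position 0: all 'd' => match
  Position 1: all 'a' => match
  Position 2: all 'i' => match
  Position 3: all 'a' => match
  Position 4: ('a', 'e', 'a', 'o') => mismatch, stop
LCP = "daia" (length 4)

4


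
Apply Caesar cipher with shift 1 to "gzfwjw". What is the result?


Caesar cipher: shift "gzfwjw" by 1
  'g' (pos 6) + 1 = pos 7 = 'h'
  'z' (pos 25) + 1 = pos 0 = 'a'
  'f' (pos 5) + 1 = pos 6 = 'g'
  'w' (pos 22) + 1 = pos 23 = 'x'
  'j' (pos 9) + 1 = pos 10 = 'k'
  'w' (pos 22) + 1 = pos 23 = 'x'
Result: hagxkx

hagxkx


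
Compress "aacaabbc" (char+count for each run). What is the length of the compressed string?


Input: aacaabbc
Runs:
  'a' x 2 => "a2"
  'c' x 1 => "c1"
  'a' x 2 => "a2"
  'b' x 2 => "b2"
  'c' x 1 => "c1"
Compressed: "a2c1a2b2c1"
Compressed length: 10

10


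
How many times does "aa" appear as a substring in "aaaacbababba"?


Searching for "aa" in "aaaacbababba"
Scanning each position:
  Position 0: "aa" => MATCH
  Position 1: "aa" => MATCH
  Position 2: "aa" => MATCH
  Position 3: "ac" => no
  Position 4: "cb" => no
  Position 5: "ba" => no
  Position 6: "ab" => no
  Position 7: "ba" => no
  Position 8: "ab" => no
  Position 9: "bb" => no
  Position 10: "ba" => no
Total occurrences: 3

3


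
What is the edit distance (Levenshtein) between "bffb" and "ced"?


Computing edit distance: "bffb" -> "ced"
DP table:
           c    e    d
      0    1    2    3
  b   1    1    2    3
  f   2    2    2    3
  f   3    3    3    3
  b   4    4    4    4
Edit distance = dp[4][3] = 4

4


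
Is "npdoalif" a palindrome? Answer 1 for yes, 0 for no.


Input: npdoalif
Reversed: filaodpn
  Compare pos 0 ('n') with pos 7 ('f'): MISMATCH
  Compare pos 1 ('p') with pos 6 ('i'): MISMATCH
  Compare pos 2 ('d') with pos 5 ('l'): MISMATCH
  Compare pos 3 ('o') with pos 4 ('a'): MISMATCH
Result: not a palindrome

0


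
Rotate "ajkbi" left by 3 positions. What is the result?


Input: "ajkbi", rotate left by 3
First 3 characters: "ajk"
Remaining characters: "bi"
Concatenate remaining + first: "bi" + "ajk" = "biajk"

biajk


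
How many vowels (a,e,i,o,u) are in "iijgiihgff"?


Input: iijgiihgff
Checking each character:
  'i' at position 0: vowel (running total: 1)
  'i' at position 1: vowel (running total: 2)
  'j' at position 2: consonant
  'g' at position 3: consonant
  'i' at position 4: vowel (running total: 3)
  'i' at position 5: vowel (running total: 4)
  'h' at position 6: consonant
  'g' at position 7: consonant
  'f' at position 8: consonant
  'f' at position 9: consonant
Total vowels: 4

4


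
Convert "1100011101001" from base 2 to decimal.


Input: "1100011101001" in base 2
Positional expansion:
  Digit '1' (value 1) x 2^12 = 4096
  Digit '1' (value 1) x 2^11 = 2048
  Digit '0' (value 0) x 2^10 = 0
  Digit '0' (value 0) x 2^9 = 0
  Digit '0' (value 0) x 2^8 = 0
  Digit '1' (value 1) x 2^7 = 128
  Digit '1' (value 1) x 2^6 = 64
  Digit '1' (value 1) x 2^5 = 32
  Digit '0' (value 0) x 2^4 = 0
  Digit '1' (value 1) x 2^3 = 8
  Digit '0' (value 0) x 2^2 = 0
  Digit '0' (value 0) x 2^1 = 0
  Digit '1' (value 1) x 2^0 = 1
Sum = 6377

6377


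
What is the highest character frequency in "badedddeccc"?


Input: badedddeccc
Character counts:
  'a': 1
  'b': 1
  'c': 3
  'd': 4
  'e': 2
Maximum frequency: 4

4


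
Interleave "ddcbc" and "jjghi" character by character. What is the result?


Interleaving "ddcbc" and "jjghi":
  Position 0: 'd' from first, 'j' from second => "dj"
  Position 1: 'd' from first, 'j' from second => "dj"
  Position 2: 'c' from first, 'g' from second => "cg"
  Position 3: 'b' from first, 'h' from second => "bh"
  Position 4: 'c' from first, 'i' from second => "ci"
Result: djdjcgbhci

djdjcgbhci


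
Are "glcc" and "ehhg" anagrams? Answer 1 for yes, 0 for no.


Strings: "glcc", "ehhg"
Sorted first:  ccgl
Sorted second: eghh
Differ at position 0: 'c' vs 'e' => not anagrams

0


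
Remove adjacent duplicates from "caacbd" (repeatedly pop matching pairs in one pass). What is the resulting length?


Input: caacbd
Stack-based adjacent duplicate removal:
  Read 'c': push. Stack: c
  Read 'a': push. Stack: ca
  Read 'a': matches stack top 'a' => pop. Stack: c
  Read 'c': matches stack top 'c' => pop. Stack: (empty)
  Read 'b': push. Stack: b
  Read 'd': push. Stack: bd
Final stack: "bd" (length 2)

2


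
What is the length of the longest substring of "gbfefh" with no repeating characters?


Input: "gbfefh"
Sliding window (track last position of each char):
  Position 0 ('g'): window [0,0] length 1 -- new best
  Position 1 ('b'): window [0,1] length 2 -- new best
  Position 2 ('f'): window [0,2] length 3 -- new best
  Position 3 ('e'): window [0,3] length 4 -- new best
  Position 4 ('f'): repeat (last at 2), move window start to 3
  Position 4 ('f'): window [3,4] length 2
  Position 5 ('h'): window [3,5] length 3
Longest substring with no repeats: "gbfe" with length 4

4


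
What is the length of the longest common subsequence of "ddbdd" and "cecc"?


LCS of "ddbdd" and "cecc"
DP table:
           c    e    c    c
      0    0    0    0    0
  d   0    0    0    0    0
  d   0    0    0    0    0
  b   0    0    0    0    0
  d   0    0    0    0    0
  d   0    0    0    0    0
LCS length = dp[5][4] = 0

0


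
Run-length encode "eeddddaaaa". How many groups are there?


Input: eeddddaaaa
Scanning for consecutive runs:
  Group 1: 'e' x 2 (positions 0-1)
  Group 2: 'd' x 4 (positions 2-5)
  Group 3: 'a' x 4 (positions 6-9)
Total groups: 3

3


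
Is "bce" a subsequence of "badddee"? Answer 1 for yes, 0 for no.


Check if "bce" is a subsequence of "badddee"
Greedy scan:
  Position 0 ('b'): matches sub[0] = 'b'
  Position 1 ('a'): no match needed
  Position 2 ('d'): no match needed
  Position 3 ('d'): no match needed
  Position 4 ('d'): no match needed
  Position 5 ('e'): no match needed
  Position 6 ('e'): no match needed
Only matched 1/3 characters => not a subsequence

0


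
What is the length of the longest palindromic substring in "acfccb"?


Input: "acfccb"
Checking substrings for palindromes:
  [1:4] "cfc" (len 3) => palindrome
  [3:5] "cc" (len 2) => palindrome
Longest palindromic substring: "cfc" with length 3

3


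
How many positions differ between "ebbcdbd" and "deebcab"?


Comparing "ebbcdbd" and "deebcab" position by position:
  Position 0: 'e' vs 'd' => DIFFER
  Position 1: 'b' vs 'e' => DIFFER
  Position 2: 'b' vs 'e' => DIFFER
  Position 3: 'c' vs 'b' => DIFFER
  Position 4: 'd' vs 'c' => DIFFER
  Position 5: 'b' vs 'a' => DIFFER
  Position 6: 'd' vs 'b' => DIFFER
Positions that differ: 7

7


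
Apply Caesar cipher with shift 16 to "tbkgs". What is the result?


Caesar cipher: shift "tbkgs" by 16
  't' (pos 19) + 16 = pos 9 = 'j'
  'b' (pos 1) + 16 = pos 17 = 'r'
  'k' (pos 10) + 16 = pos 0 = 'a'
  'g' (pos 6) + 16 = pos 22 = 'w'
  's' (pos 18) + 16 = pos 8 = 'i'
Result: jrawi

jrawi


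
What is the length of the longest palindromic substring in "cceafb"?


Input: "cceafb"
Checking substrings for palindromes:
  [0:2] "cc" (len 2) => palindrome
Longest palindromic substring: "cc" with length 2

2


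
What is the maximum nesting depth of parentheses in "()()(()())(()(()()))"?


Input: "()()(()())(()(()()))"
Tracking depth:
  Position 0 '(': depth becomes 1
  Position 1 ')': depth becomes 0
  Position 2 '(': depth becomes 1
  Position 3 ')': depth becomes 0
  Position 4 '(': depth becomes 1
  Position 5 '(': depth becomes 2
  Position 6 ')': depth becomes 1
  Position 7 '(': depth becomes 2
  Position 8 ')': depth becomes 1
  Position 9 ')': depth becomes 0
  Position 10 '(': depth becomes 1
  Position 11 '(': depth becomes 2
  Position 12 ')': depth becomes 1
  Position 13 '(': depth becomes 2
  Position 14 '(': depth becomes 3
  Position 15 ')': depth becomes 2
  Position 16 '(': depth becomes 3
  Position 17 ')': depth becomes 2
  Position 18 ')': depth becomes 1
  Position 19 ')': depth becomes 0
Maximum depth reached: 3

3


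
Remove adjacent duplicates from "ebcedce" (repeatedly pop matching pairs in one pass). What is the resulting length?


Input: ebcedce
Stack-based adjacent duplicate removal:
  Read 'e': push. Stack: e
  Read 'b': push. Stack: eb
  Read 'c': push. Stack: ebc
  Read 'e': push. Stack: ebce
  Read 'd': push. Stack: ebced
  Read 'c': push. Stack: ebcedc
  Read 'e': push. Stack: ebcedce
Final stack: "ebcedce" (length 7)

7


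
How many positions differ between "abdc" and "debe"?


Comparing "abdc" and "debe" position by position:
  Position 0: 'a' vs 'd' => DIFFER
  Position 1: 'b' vs 'e' => DIFFER
  Position 2: 'd' vs 'b' => DIFFER
  Position 3: 'c' vs 'e' => DIFFER
Positions that differ: 4

4


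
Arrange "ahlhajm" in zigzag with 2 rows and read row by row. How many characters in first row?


Zigzag "ahlhajm" into 2 rows:
Placing characters:
  'a' => row 0
  'h' => row 1
  'l' => row 0
  'h' => row 1
  'a' => row 0
  'j' => row 1
  'm' => row 0
Rows:
  Row 0: "alam"
  Row 1: "hhj"
First row length: 4

4


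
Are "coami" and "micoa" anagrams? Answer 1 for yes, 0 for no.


Strings: "coami", "micoa"
Sorted first:  acimo
Sorted second: acimo
Sorted forms match => anagrams

1


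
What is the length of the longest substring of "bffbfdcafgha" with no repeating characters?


Input: "bffbfdcafgha"
Sliding window (track last position of each char):
  Position 0 ('b'): window [0,0] length 1 -- new best
  Position 1 ('f'): window [0,1] length 2 -- new best
  Position 2 ('f'): repeat (last at 1), move window start to 2
  Position 2 ('f'): window [2,2] length 1
  Position 3 ('b'): window [2,3] length 2
  Position 4 ('f'): repeat (last at 2), move window start to 3
  Position 4 ('f'): window [3,4] length 2
  Position 5 ('d'): window [3,5] length 3 -- new best
  Position 6 ('c'): window [3,6] length 4 -- new best
  Position 7 ('a'): window [3,7] length 5 -- new best
  Position 8 ('f'): repeat (last at 4), move window start to 5
  Position 8 ('f'): window [5,8] length 4
  Position 9 ('g'): window [5,9] length 5
  Position 10 ('h'): window [5,10] length 6 -- new best
  Position 11 ('a'): repeat (last at 7), move window start to 8
  Position 11 ('a'): window [8,11] length 4
Longest substring with no repeats: "dcafgh" with length 6

6


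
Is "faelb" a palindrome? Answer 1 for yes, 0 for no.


Input: faelb
Reversed: bleaf
  Compare pos 0 ('f') with pos 4 ('b'): MISMATCH
  Compare pos 1 ('a') with pos 3 ('l'): MISMATCH
Result: not a palindrome

0


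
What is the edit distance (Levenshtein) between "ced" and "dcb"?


Computing edit distance: "ced" -> "dcb"
DP table:
           d    c    b
      0    1    2    3
  c   1    1    1    2
  e   2    2    2    2
  d   3    2    3    3
Edit distance = dp[3][3] = 3

3


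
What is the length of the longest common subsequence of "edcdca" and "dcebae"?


LCS of "edcdca" and "dcebae"
DP table:
           d    c    e    b    a    e
      0    0    0    0    0    0    0
  e   0    0    0    1    1    1    1
  d   0    1    1    1    1    1    1
  c   0    1    2    2    2    2    2
  d   0    1    2    2    2    2    2
  c   0    1    2    2    2    2    2
  a   0    1    2    2    2    3    3
LCS length = dp[6][6] = 3

3


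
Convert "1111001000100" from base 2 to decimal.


Input: "1111001000100" in base 2
Positional expansion:
  Digit '1' (value 1) x 2^12 = 4096
  Digit '1' (value 1) x 2^11 = 2048
  Digit '1' (value 1) x 2^10 = 1024
  Digit '1' (value 1) x 2^9 = 512
  Digit '0' (value 0) x 2^8 = 0
  Digit '0' (value 0) x 2^7 = 0
  Digit '1' (value 1) x 2^6 = 64
  Digit '0' (value 0) x 2^5 = 0
  Digit '0' (value 0) x 2^4 = 0
  Digit '0' (value 0) x 2^3 = 0
  Digit '1' (value 1) x 2^2 = 4
  Digit '0' (value 0) x 2^1 = 0
  Digit '0' (value 0) x 2^0 = 0
Sum = 7748

7748


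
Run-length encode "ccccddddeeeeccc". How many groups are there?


Input: ccccddddeeeeccc
Scanning for consecutive runs:
  Group 1: 'c' x 4 (positions 0-3)
  Group 2: 'd' x 4 (positions 4-7)
  Group 3: 'e' x 4 (positions 8-11)
  Group 4: 'c' x 3 (positions 12-14)
Total groups: 4

4


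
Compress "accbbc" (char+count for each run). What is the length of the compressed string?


Input: accbbc
Runs:
  'a' x 1 => "a1"
  'c' x 2 => "c2"
  'b' x 2 => "b2"
  'c' x 1 => "c1"
Compressed: "a1c2b2c1"
Compressed length: 8

8


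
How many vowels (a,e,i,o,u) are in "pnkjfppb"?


Input: pnkjfppb
Checking each character:
  'p' at position 0: consonant
  'n' at position 1: consonant
  'k' at position 2: consonant
  'j' at position 3: consonant
  'f' at position 4: consonant
  'p' at position 5: consonant
  'p' at position 6: consonant
  'b' at position 7: consonant
Total vowels: 0

0


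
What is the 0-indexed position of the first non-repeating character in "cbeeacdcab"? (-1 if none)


Input: cbeeacdcab
Character frequencies:
  'a': 2
  'b': 2
  'c': 3
  'd': 1
  'e': 2
Scanning left to right for freq == 1:
  Position 0 ('c'): freq=3, skip
  Position 1 ('b'): freq=2, skip
  Position 2 ('e'): freq=2, skip
  Position 3 ('e'): freq=2, skip
  Position 4 ('a'): freq=2, skip
  Position 5 ('c'): freq=3, skip
  Position 6 ('d'): unique! => answer = 6

6


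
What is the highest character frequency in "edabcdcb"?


Input: edabcdcb
Character counts:
  'a': 1
  'b': 2
  'c': 2
  'd': 2
  'e': 1
Maximum frequency: 2

2


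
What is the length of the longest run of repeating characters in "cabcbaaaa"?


Input: "cabcbaaaa"
Scanning for longest run:
  Position 1 ('a'): new char, reset run to 1
  Position 2 ('b'): new char, reset run to 1
  Position 3 ('c'): new char, reset run to 1
  Position 4 ('b'): new char, reset run to 1
  Position 5 ('a'): new char, reset run to 1
  Position 6 ('a'): continues run of 'a', length=2
  Position 7 ('a'): continues run of 'a', length=3
  Position 8 ('a'): continues run of 'a', length=4
Longest run: 'a' with length 4

4


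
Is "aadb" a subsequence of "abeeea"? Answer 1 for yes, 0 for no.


Check if "aadb" is a subsequence of "abeeea"
Greedy scan:
  Position 0 ('a'): matches sub[0] = 'a'
  Position 1 ('b'): no match needed
  Position 2 ('e'): no match needed
  Position 3 ('e'): no match needed
  Position 4 ('e'): no match needed
  Position 5 ('a'): matches sub[1] = 'a'
Only matched 2/4 characters => not a subsequence

0


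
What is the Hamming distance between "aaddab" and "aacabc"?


Comparing "aaddab" and "aacabc" position by position:
  Position 0: 'a' vs 'a' => same
  Position 1: 'a' vs 'a' => same
  Position 2: 'd' vs 'c' => differ
  Position 3: 'd' vs 'a' => differ
  Position 4: 'a' vs 'b' => differ
  Position 5: 'b' vs 'c' => differ
Total differences (Hamming distance): 4

4


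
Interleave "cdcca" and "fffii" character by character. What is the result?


Interleaving "cdcca" and "fffii":
  Position 0: 'c' from first, 'f' from second => "cf"
  Position 1: 'd' from first, 'f' from second => "df"
  Position 2: 'c' from first, 'f' from second => "cf"
  Position 3: 'c' from first, 'i' from second => "ci"
  Position 4: 'a' from first, 'i' from second => "ai"
Result: cfdfcfciai

cfdfcfciai


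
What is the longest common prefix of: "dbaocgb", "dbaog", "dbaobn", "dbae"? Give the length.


Words: dbaocgb, dbaog, dbaobn, dbae
  Position 0: all 'd' => match
  Position 1: all 'b' => match
  Position 2: all 'a' => match
  Position 3: ('o', 'o', 'o', 'e') => mismatch, stop
LCP = "dba" (length 3)

3


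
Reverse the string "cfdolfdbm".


Input: cfdolfdbm
Reading characters right to left:
  Position 8: 'm'
  Position 7: 'b'
  Position 6: 'd'
  Position 5: 'f'
  Position 4: 'l'
  Position 3: 'o'
  Position 2: 'd'
  Position 1: 'f'
  Position 0: 'c'
Reversed: mbdflodfc

mbdflodfc


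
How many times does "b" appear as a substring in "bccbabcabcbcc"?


Searching for "b" in "bccbabcabcbcc"
Scanning each position:
  Position 0: "b" => MATCH
  Position 1: "c" => no
  Position 2: "c" => no
  Position 3: "b" => MATCH
  Position 4: "a" => no
  Position 5: "b" => MATCH
  Position 6: "c" => no
  Position 7: "a" => no
  Position 8: "b" => MATCH
  Position 9: "c" => no
  Position 10: "b" => MATCH
  Position 11: "c" => no
  Position 12: "c" => no
Total occurrences: 5

5


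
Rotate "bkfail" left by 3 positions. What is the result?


Input: "bkfail", rotate left by 3
First 3 characters: "bkf"
Remaining characters: "ail"
Concatenate remaining + first: "ail" + "bkf" = "ailbkf"

ailbkf


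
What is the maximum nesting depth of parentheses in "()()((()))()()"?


Input: "()()((()))()()"
Tracking depth:
  Position 0 '(': depth becomes 1
  Position 1 ')': depth becomes 0
  Position 2 '(': depth becomes 1
  Position 3 ')': depth becomes 0
  Position 4 '(': depth becomes 1
  Position 5 '(': depth becomes 2
  Position 6 '(': depth becomes 3
  Position 7 ')': depth becomes 2
  Position 8 ')': depth becomes 1
  Position 9 ')': depth becomes 0
  Position 10 '(': depth becomes 1
  Position 11 ')': depth becomes 0
  Position 12 '(': depth becomes 1
  Position 13 ')': depth becomes 0
Maximum depth reached: 3

3


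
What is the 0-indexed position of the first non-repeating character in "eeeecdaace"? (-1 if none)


Input: eeeecdaace
Character frequencies:
  'a': 2
  'c': 2
  'd': 1
  'e': 5
Scanning left to right for freq == 1:
  Position 0 ('e'): freq=5, skip
  Position 1 ('e'): freq=5, skip
  Position 2 ('e'): freq=5, skip
  Position 3 ('e'): freq=5, skip
  Position 4 ('c'): freq=2, skip
  Position 5 ('d'): unique! => answer = 5

5


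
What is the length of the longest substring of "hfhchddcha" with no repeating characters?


Input: "hfhchddcha"
Sliding window (track last position of each char):
  Position 0 ('h'): window [0,0] length 1 -- new best
  Position 1 ('f'): window [0,1] length 2 -- new best
  Position 2 ('h'): repeat (last at 0), move window start to 1
  Position 2 ('h'): window [1,2] length 2
  Position 3 ('c'): window [1,3] length 3 -- new best
  Position 4 ('h'): repeat (last at 2), move window start to 3
  Position 4 ('h'): window [3,4] length 2
  Position 5 ('d'): window [3,5] length 3
  Position 6 ('d'): repeat (last at 5), move window start to 6
  Position 6 ('d'): window [6,6] length 1
  Position 7 ('c'): window [6,7] length 2
  Position 8 ('h'): window [6,8] length 3
  Position 9 ('a'): window [6,9] length 4 -- new best
Longest substring with no repeats: "dcha" with length 4

4


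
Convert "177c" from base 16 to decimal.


Input: "177c" in base 16
Positional expansion:
  Digit '1' (value 1) x 16^3 = 4096
  Digit '7' (value 7) x 16^2 = 1792
  Digit '7' (value 7) x 16^1 = 112
  Digit 'c' (value 12) x 16^0 = 12
Sum = 6012

6012


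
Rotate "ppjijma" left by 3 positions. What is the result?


Input: "ppjijma", rotate left by 3
First 3 characters: "ppj"
Remaining characters: "ijma"
Concatenate remaining + first: "ijma" + "ppj" = "ijmappj"

ijmappj


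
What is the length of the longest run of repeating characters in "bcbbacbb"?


Input: "bcbbacbb"
Scanning for longest run:
  Position 1 ('c'): new char, reset run to 1
  Position 2 ('b'): new char, reset run to 1
  Position 3 ('b'): continues run of 'b', length=2
  Position 4 ('a'): new char, reset run to 1
  Position 5 ('c'): new char, reset run to 1
  Position 6 ('b'): new char, reset run to 1
  Position 7 ('b'): continues run of 'b', length=2
Longest run: 'b' with length 2

2


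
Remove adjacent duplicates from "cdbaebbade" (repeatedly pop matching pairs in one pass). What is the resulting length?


Input: cdbaebbade
Stack-based adjacent duplicate removal:
  Read 'c': push. Stack: c
  Read 'd': push. Stack: cd
  Read 'b': push. Stack: cdb
  Read 'a': push. Stack: cdba
  Read 'e': push. Stack: cdbae
  Read 'b': push. Stack: cdbaeb
  Read 'b': matches stack top 'b' => pop. Stack: cdbae
  Read 'a': push. Stack: cdbaea
  Read 'd': push. Stack: cdbaead
  Read 'e': push. Stack: cdbaeade
Final stack: "cdbaeade" (length 8)

8


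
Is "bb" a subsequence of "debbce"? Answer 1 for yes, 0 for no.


Check if "bb" is a subsequence of "debbce"
Greedy scan:
  Position 0 ('d'): no match needed
  Position 1 ('e'): no match needed
  Position 2 ('b'): matches sub[0] = 'b'
  Position 3 ('b'): matches sub[1] = 'b'
  Position 4 ('c'): no match needed
  Position 5 ('e'): no match needed
All 2 characters matched => is a subsequence

1


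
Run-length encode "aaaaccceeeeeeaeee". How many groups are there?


Input: aaaaccceeeeeeaeee
Scanning for consecutive runs:
  Group 1: 'a' x 4 (positions 0-3)
  Group 2: 'c' x 3 (positions 4-6)
  Group 3: 'e' x 6 (positions 7-12)
  Group 4: 'a' x 1 (positions 13-13)
  Group 5: 'e' x 3 (positions 14-16)
Total groups: 5

5


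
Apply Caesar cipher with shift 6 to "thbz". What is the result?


Caesar cipher: shift "thbz" by 6
  't' (pos 19) + 6 = pos 25 = 'z'
  'h' (pos 7) + 6 = pos 13 = 'n'
  'b' (pos 1) + 6 = pos 7 = 'h'
  'z' (pos 25) + 6 = pos 5 = 'f'
Result: znhf

znhf


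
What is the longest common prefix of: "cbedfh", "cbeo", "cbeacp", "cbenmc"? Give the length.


Words: cbedfh, cbeo, cbeacp, cbenmc
  Position 0: all 'c' => match
  Position 1: all 'b' => match
  Position 2: all 'e' => match
  Position 3: ('d', 'o', 'a', 'n') => mismatch, stop
LCP = "cbe" (length 3)

3


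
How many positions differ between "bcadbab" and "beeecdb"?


Comparing "bcadbab" and "beeecdb" position by position:
  Position 0: 'b' vs 'b' => same
  Position 1: 'c' vs 'e' => DIFFER
  Position 2: 'a' vs 'e' => DIFFER
  Position 3: 'd' vs 'e' => DIFFER
  Position 4: 'b' vs 'c' => DIFFER
  Position 5: 'a' vs 'd' => DIFFER
  Position 6: 'b' vs 'b' => same
Positions that differ: 5

5


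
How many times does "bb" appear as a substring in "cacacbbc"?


Searching for "bb" in "cacacbbc"
Scanning each position:
  Position 0: "ca" => no
  Position 1: "ac" => no
  Position 2: "ca" => no
  Position 3: "ac" => no
  Position 4: "cb" => no
  Position 5: "bb" => MATCH
  Position 6: "bc" => no
Total occurrences: 1

1


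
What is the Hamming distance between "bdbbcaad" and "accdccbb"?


Comparing "bdbbcaad" and "accdccbb" position by position:
  Position 0: 'b' vs 'a' => differ
  Position 1: 'd' vs 'c' => differ
  Position 2: 'b' vs 'c' => differ
  Position 3: 'b' vs 'd' => differ
  Position 4: 'c' vs 'c' => same
  Position 5: 'a' vs 'c' => differ
  Position 6: 'a' vs 'b' => differ
  Position 7: 'd' vs 'b' => differ
Total differences (Hamming distance): 7

7


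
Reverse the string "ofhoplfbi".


Input: ofhoplfbi
Reading characters right to left:
  Position 8: 'i'
  Position 7: 'b'
  Position 6: 'f'
  Position 5: 'l'
  Position 4: 'p'
  Position 3: 'o'
  Position 2: 'h'
  Position 1: 'f'
  Position 0: 'o'
Reversed: ibflpohfo

ibflpohfo


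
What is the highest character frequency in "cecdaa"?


Input: cecdaa
Character counts:
  'a': 2
  'c': 2
  'd': 1
  'e': 1
Maximum frequency: 2

2


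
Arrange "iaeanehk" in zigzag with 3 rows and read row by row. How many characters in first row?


Zigzag "iaeanehk" into 3 rows:
Placing characters:
  'i' => row 0
  'a' => row 1
  'e' => row 2
  'a' => row 1
  'n' => row 0
  'e' => row 1
  'h' => row 2
  'k' => row 1
Rows:
  Row 0: "in"
  Row 1: "aaek"
  Row 2: "eh"
First row length: 2

2


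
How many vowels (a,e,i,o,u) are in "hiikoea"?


Input: hiikoea
Checking each character:
  'h' at position 0: consonant
  'i' at position 1: vowel (running total: 1)
  'i' at position 2: vowel (running total: 2)
  'k' at position 3: consonant
  'o' at position 4: vowel (running total: 3)
  'e' at position 5: vowel (running total: 4)
  'a' at position 6: vowel (running total: 5)
Total vowels: 5

5


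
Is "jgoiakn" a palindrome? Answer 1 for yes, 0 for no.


Input: jgoiakn
Reversed: nkaiogj
  Compare pos 0 ('j') with pos 6 ('n'): MISMATCH
  Compare pos 1 ('g') with pos 5 ('k'): MISMATCH
  Compare pos 2 ('o') with pos 4 ('a'): MISMATCH
Result: not a palindrome

0


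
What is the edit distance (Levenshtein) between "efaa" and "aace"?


Computing edit distance: "efaa" -> "aace"
DP table:
           a    a    c    e
      0    1    2    3    4
  e   1    1    2    3    3
  f   2    2    2    3    4
  a   3    2    2    3    4
  a   4    3    2    3    4
Edit distance = dp[4][4] = 4

4


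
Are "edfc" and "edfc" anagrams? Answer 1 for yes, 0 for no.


Strings: "edfc", "edfc"
Sorted first:  cdef
Sorted second: cdef
Sorted forms match => anagrams

1


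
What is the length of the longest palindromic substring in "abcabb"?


Input: "abcabb"
Checking substrings for palindromes:
  [4:6] "bb" (len 2) => palindrome
Longest palindromic substring: "bb" with length 2

2


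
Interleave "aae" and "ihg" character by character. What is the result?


Interleaving "aae" and "ihg":
  Position 0: 'a' from first, 'i' from second => "ai"
  Position 1: 'a' from first, 'h' from second => "ah"
  Position 2: 'e' from first, 'g' from second => "eg"
Result: aiaheg

aiaheg


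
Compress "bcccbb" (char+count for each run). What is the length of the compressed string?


Input: bcccbb
Runs:
  'b' x 1 => "b1"
  'c' x 3 => "c3"
  'b' x 2 => "b2"
Compressed: "b1c3b2"
Compressed length: 6

6


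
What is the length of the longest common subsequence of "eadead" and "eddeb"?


LCS of "eadead" and "eddeb"
DP table:
           e    d    d    e    b
      0    0    0    0    0    0
  e   0    1    1    1    1    1
  a   0    1    1    1    1    1
  d   0    1    2    2    2    2
  e   0    1    2    2    3    3
  a   0    1    2    2    3    3
  d   0    1    2    3    3    3
LCS length = dp[6][5] = 3

3


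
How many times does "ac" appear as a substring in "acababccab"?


Searching for "ac" in "acababccab"
Scanning each position:
  Position 0: "ac" => MATCH
  Position 1: "ca" => no
  Position 2: "ab" => no
  Position 3: "ba" => no
  Position 4: "ab" => no
  Position 5: "bc" => no
  Position 6: "cc" => no
  Position 7: "ca" => no
  Position 8: "ab" => no
Total occurrences: 1

1
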